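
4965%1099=569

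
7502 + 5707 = 13209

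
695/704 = 695/704 = 0.99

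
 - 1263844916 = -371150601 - 892694315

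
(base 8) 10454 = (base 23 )873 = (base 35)3KL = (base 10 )4396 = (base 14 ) 1860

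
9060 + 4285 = 13345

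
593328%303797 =289531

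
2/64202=1/32101 = 0.00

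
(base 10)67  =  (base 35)1w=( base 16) 43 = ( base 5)232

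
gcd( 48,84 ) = 12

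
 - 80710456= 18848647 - 99559103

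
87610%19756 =8586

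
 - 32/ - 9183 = 32/9183 = 0.00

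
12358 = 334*37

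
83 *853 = 70799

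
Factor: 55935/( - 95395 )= - 11187/19079 = - 3^2* 11^1*113^1 *19079^ ( - 1)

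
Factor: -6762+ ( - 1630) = -8392 = - 2^3*1049^1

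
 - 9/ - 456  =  3/152 = 0.02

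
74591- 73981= 610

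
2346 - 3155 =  - 809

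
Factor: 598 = 2^1 * 13^1 * 23^1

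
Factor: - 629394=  - 2^1*3^1*19^1*5521^1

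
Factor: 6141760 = 2^6*5^1*17^1*1129^1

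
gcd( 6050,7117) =11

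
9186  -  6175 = 3011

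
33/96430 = 33/96430 = 0.00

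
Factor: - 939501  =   - 3^2*139^1*751^1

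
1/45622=1/45622 = 0.00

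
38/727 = 38/727=0.05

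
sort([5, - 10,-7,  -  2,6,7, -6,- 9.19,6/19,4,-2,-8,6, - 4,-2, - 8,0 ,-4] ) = [ -10, - 9.19,-8,-8, - 7, - 6, - 4, - 4,-2,-2,-2,0,6/19, 4,  5,  6 , 6, 7]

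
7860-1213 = 6647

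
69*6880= 474720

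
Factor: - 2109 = -3^1*19^1*37^1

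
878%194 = 102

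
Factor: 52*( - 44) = -2288 = - 2^4*11^1*13^1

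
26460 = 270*98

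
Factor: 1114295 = 5^1 * 7^1*13^1*31^1*79^1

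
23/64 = 23/64 = 0.36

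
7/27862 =7/27862 = 0.00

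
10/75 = 2/15 =0.13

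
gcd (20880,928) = 464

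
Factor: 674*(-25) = - 16850= -2^1*5^2*337^1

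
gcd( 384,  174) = 6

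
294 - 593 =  - 299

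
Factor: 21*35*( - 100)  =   - 2^2*3^1 *5^3*7^2 = - 73500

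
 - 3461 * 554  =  -1917394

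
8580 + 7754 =16334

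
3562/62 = 57+ 14/31 =57.45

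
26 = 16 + 10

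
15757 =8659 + 7098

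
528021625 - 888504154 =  - 360482529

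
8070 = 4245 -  - 3825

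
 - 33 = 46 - 79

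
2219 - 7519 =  - 5300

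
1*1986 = 1986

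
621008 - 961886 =-340878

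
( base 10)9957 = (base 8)23345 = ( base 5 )304312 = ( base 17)207C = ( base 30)b1r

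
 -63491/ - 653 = 63491/653 = 97.23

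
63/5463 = 7/607 = 0.01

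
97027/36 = 2695 + 7/36  =  2695.19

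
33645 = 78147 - 44502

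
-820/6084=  - 1 + 1316/1521 = - 0.13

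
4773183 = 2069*2307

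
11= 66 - 55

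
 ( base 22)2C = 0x38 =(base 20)2G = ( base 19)2I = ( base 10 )56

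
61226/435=61226/435 = 140.75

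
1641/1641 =1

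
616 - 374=242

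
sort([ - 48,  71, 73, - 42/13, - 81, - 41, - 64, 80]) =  [ - 81, - 64 , - 48,  -  41,-42/13, 71, 73, 80] 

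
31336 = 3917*8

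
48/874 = 24/437 = 0.05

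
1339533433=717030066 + 622503367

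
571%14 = 11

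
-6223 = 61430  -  67653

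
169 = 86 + 83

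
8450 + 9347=17797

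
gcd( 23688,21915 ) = 9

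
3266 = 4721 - 1455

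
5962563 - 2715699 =3246864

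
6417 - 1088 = 5329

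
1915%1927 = 1915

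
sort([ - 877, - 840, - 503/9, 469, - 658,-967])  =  [ - 967, - 877, -840,-658  , - 503/9, 469]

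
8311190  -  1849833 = 6461357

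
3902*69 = 269238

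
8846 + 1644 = 10490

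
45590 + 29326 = 74916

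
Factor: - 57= -3^1*19^1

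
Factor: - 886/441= - 2^1*3^( - 2)*7^( - 2 )*443^1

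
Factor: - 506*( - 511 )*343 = 88688138 = 2^1*7^4*11^1*23^1 *73^1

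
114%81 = 33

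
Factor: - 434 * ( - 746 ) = 323764 = 2^2*7^1 *31^1*373^1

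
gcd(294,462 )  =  42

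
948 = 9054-8106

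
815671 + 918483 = 1734154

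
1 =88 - 87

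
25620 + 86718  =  112338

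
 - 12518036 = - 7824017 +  - 4694019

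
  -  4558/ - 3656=1 + 451/1828 = 1.25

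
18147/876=20  +  209/292  =  20.72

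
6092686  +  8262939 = 14355625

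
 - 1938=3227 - 5165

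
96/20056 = 12/2507 = 0.00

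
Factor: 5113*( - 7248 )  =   - 37059024 = - 2^4*3^1*151^1* 5113^1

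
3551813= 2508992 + 1042821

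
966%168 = 126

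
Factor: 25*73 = 1825= 5^2 * 73^1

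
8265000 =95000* 87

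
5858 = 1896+3962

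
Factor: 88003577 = 17^1*71^1*72911^1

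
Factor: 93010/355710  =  3^( - 1 )*131^1*167^ (- 1 ) = 131/501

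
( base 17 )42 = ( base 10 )70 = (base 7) 130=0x46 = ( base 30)2a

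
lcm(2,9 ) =18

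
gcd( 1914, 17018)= 2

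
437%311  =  126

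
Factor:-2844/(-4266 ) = 2^1*3^ (-1) = 2/3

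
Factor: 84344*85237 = 7189229528 = 2^3*13^1 *811^1*85237^1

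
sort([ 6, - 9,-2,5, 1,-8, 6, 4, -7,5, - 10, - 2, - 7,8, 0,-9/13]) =[-10, - 9, - 8, - 7,-7, - 2, - 2,-9/13, 0,1, 4, 5, 5,6, 6, 8]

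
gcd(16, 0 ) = 16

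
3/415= 3/415 = 0.01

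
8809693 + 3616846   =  12426539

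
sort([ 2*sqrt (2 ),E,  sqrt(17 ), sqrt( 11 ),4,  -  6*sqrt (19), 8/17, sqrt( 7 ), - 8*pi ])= [-6*sqrt( 19), - 8*pi,8/17, sqrt( 7) , E,  2*sqrt( 2),  sqrt( 11),  4, sqrt ( 17) ]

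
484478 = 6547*74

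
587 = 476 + 111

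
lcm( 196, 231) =6468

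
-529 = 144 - 673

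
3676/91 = 3676/91 = 40.40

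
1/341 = 1/341=0.00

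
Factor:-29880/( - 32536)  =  45/49 = 3^2*5^1*7^( - 2 ) 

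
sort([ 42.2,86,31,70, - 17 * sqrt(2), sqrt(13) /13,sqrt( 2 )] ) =[-17*sqrt(2),  sqrt( 13 ) /13,sqrt(2 ),31,42.2 , 70,86] 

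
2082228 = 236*8823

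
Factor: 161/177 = 3^(  -  1)*7^1*23^1*59^(-1)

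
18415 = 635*29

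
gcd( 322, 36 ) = 2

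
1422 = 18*79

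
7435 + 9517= 16952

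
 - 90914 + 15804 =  - 75110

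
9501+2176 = 11677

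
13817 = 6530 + 7287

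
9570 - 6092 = 3478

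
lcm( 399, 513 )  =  3591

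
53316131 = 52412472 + 903659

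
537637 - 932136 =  - 394499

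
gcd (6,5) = 1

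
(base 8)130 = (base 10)88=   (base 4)1120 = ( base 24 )3g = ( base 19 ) 4c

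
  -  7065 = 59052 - 66117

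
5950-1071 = 4879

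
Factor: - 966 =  - 2^1*3^1*7^1*23^1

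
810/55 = 162/11 = 14.73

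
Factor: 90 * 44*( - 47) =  - 2^3*3^2*5^1*11^1*47^1= -186120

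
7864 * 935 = 7352840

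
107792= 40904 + 66888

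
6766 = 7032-266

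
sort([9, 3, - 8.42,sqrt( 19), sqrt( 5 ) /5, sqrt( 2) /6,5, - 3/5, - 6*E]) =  [-6 * E , - 8.42,-3/5, sqrt (2)/6,sqrt( 5) /5,3 , sqrt(19 ), 5, 9]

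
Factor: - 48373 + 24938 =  - 5^1*43^1*109^1 = -23435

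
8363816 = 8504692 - 140876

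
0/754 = 0 = 0.00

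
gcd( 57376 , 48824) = 8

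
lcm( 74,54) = 1998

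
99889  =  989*101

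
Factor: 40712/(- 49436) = - 14/17 =- 2^1*7^1 *17^(-1) 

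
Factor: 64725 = 3^1*5^2*863^1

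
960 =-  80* ( - 12)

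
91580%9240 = 8420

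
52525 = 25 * 2101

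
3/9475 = 3/9475 =0.00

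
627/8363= 627/8363 = 0.07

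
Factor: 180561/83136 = 139/64 = 2^ ( - 6 )*139^1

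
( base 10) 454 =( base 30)F4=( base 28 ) g6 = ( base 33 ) DP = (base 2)111000110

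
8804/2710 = 3 + 337/1355 = 3.25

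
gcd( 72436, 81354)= 182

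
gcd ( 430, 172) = 86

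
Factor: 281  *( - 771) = -216651 = -  3^1*257^1*281^1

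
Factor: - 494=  - 2^1 * 13^1*19^1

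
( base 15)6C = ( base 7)204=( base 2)1100110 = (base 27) 3L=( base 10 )102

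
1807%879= 49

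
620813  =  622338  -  1525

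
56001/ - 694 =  -81 + 213/694 = - 80.69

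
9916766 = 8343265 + 1573501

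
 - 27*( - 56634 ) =1529118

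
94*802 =75388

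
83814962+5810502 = 89625464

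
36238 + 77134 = 113372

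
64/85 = 64/85 = 0.75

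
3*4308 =12924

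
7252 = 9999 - 2747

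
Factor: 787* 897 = 705939 = 3^1 * 13^1*23^1*787^1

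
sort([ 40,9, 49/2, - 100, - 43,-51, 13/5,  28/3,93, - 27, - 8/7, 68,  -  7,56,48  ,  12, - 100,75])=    [ - 100,-100, - 51, - 43  ,  -  27, - 7, - 8/7,13/5,9, 28/3, 12 , 49/2 , 40,48 , 56,68, 75, 93 ]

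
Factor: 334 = 2^1*167^1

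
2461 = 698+1763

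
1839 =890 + 949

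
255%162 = 93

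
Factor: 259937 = 259937^1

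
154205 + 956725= 1110930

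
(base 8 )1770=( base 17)38D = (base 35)t1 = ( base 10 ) 1016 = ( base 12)708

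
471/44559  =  157/14853= 0.01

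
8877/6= 1479+1/2  =  1479.50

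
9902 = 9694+208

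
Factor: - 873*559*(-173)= 3^2*13^1 * 43^1*97^1*173^1 = 84425211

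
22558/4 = 11279/2 = 5639.50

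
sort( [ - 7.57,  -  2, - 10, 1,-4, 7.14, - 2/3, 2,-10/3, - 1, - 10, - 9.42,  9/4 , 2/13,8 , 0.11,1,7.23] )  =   [-10,-10,-9.42,  -  7.57, - 4 , - 10/3, - 2, - 1, - 2/3, 0.11,  2/13, 1, 1, 2, 9/4, 7.14,7.23,8 ] 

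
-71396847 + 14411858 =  - 56984989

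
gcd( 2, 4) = 2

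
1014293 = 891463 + 122830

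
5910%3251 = 2659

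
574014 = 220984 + 353030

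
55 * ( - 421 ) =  - 23155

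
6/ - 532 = - 1  +  263/266 = -  0.01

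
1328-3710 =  - 2382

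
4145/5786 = 4145/5786 =0.72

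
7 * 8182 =57274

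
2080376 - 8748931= -6668555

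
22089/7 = 3155 + 4/7 = 3155.57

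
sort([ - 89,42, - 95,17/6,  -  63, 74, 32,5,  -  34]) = [-95, - 89, - 63, - 34,17/6,5, 32,42,74]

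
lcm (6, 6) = 6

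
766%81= 37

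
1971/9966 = 657/3322 = 0.20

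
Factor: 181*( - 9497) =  - 181^1*9497^1 = - 1718957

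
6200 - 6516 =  - 316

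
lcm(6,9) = 18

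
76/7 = 10 + 6/7  =  10.86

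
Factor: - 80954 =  - 2^1*17^1 * 2381^1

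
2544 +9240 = 11784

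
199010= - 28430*( - 7 )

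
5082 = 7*726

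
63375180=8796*7205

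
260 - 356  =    -  96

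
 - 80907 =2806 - 83713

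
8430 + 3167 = 11597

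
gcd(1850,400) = 50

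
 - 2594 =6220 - 8814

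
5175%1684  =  123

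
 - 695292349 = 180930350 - 876222699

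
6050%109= 55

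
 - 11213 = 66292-77505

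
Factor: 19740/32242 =2^1*3^1*5^1 * 7^( - 2 ) = 30/49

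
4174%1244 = 442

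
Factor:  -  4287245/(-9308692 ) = 2^( -2)* 5^1 * 563^1 * 1523^1*2327173^( - 1)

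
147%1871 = 147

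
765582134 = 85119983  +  680462151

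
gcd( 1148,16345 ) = 7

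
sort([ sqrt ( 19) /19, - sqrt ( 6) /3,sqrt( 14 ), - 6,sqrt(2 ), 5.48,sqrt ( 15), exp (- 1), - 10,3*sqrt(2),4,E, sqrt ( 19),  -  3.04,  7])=[-10, - 6, - 3.04, - sqrt ( 6) /3,sqrt ( 19 )/19, exp( - 1 ) , sqrt ( 2), E,sqrt (14 ),sqrt( 15),4, 3 * sqrt( 2 ),sqrt ( 19 ), 5.48,7] 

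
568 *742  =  421456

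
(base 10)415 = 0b110011111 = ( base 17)177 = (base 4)12133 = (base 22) IJ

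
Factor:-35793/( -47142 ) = 41/54= 2^(  -  1)*3^(-3 ) * 41^1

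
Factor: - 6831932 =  - 2^2*1707983^1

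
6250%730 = 410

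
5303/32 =5303/32 = 165.72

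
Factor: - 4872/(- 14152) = 21/61 = 3^1 * 7^1*61^ (  -  1 )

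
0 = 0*851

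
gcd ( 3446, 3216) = 2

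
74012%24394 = 830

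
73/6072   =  73/6072 = 0.01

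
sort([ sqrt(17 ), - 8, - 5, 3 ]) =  [ - 8, - 5, 3 , sqrt(17)]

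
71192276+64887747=136080023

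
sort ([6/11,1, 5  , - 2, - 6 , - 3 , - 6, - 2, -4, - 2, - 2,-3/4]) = [ - 6, - 6, - 4, - 3, - 2, - 2, - 2  , - 2, - 3/4,6/11,  1, 5]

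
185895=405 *459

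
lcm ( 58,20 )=580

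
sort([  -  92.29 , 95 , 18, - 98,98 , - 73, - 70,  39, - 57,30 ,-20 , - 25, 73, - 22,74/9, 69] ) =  [ - 98, - 92.29, - 73 ,-70,  -  57,  -  25,-22, - 20,74/9, 18,30,  39, 69,73, 95,  98 ] 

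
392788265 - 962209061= - 569420796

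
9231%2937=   420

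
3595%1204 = 1187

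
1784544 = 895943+888601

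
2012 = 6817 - 4805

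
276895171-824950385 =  - 548055214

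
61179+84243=145422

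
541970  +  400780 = 942750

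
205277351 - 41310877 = 163966474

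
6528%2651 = 1226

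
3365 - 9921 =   -  6556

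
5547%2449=649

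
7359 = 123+7236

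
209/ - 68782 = - 209/68782 = - 0.00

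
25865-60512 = - 34647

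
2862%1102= 658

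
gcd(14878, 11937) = 173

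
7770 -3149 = 4621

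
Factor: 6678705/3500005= 1335741/700001 = 3^1*11^1*17^1 *2381^1*700001^( - 1)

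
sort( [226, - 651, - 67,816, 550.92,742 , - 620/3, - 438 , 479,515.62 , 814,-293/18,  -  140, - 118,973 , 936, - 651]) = [ - 651, - 651,  -  438,-620/3, - 140,-118,-67, - 293/18,226, 479,515.62,550.92,742,814, 816,  936,973 ] 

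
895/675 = 1 + 44/135 = 1.33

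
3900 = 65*60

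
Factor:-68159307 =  - 3^1*17^1*1336457^1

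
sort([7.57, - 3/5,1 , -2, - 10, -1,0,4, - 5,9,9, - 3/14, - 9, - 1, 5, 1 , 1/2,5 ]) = [ - 10 , - 9,  -  5, - 2, - 1, - 1, - 3/5, - 3/14,0,  1/2 , 1, 1, 4,5,5,  7.57, 9, 9 ]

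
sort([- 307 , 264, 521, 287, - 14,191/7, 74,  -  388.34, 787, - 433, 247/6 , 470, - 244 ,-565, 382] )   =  [ - 565, - 433 , - 388.34, - 307 , - 244,  -  14,191/7, 247/6, 74,264, 287, 382, 470,521,  787] 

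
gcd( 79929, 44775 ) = 9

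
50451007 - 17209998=33241009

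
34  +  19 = 53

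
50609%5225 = 3584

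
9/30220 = 9/30220 = 0.00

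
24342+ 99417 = 123759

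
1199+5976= 7175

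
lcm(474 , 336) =26544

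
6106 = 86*71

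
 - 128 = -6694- - 6566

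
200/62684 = 50/15671 = 0.00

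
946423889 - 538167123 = 408256766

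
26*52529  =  1365754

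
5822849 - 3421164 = 2401685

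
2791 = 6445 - 3654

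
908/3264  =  227/816  =  0.28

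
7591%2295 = 706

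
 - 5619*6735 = - 37843965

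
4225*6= 25350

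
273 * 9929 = 2710617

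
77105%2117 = 893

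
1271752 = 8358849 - 7087097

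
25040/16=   1565  =  1565.00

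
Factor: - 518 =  - 2^1* 7^1*37^1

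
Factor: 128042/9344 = 877/64= 2^( - 6 ) * 877^1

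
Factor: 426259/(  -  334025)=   -  5^(  -  2 )*23^1*31^ (-1)*43^1 = -  989/775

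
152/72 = 2 + 1/9 = 2.11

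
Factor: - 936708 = -2^2 *3^1*78059^1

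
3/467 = 3/467 = 0.01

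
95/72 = 1+23/72  =  1.32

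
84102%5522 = 1272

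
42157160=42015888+141272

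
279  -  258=21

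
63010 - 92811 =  - 29801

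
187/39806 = 187/39806  =  0.00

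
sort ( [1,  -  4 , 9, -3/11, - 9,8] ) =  [ - 9, - 4,-3/11,1,8,9 ]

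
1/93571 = 1/93571 = 0.00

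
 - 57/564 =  - 19/188 = - 0.10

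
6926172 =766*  9042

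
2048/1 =2048 = 2048.00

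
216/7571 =216/7571 = 0.03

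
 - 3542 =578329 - 581871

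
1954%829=296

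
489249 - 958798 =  - 469549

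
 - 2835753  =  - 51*55603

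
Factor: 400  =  2^4*5^2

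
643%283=77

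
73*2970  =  216810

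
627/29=627/29 = 21.62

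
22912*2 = 45824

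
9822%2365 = 362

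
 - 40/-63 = 40/63 = 0.63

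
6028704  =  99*60896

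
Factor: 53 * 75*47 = 3^1*5^2*47^1*53^1 =186825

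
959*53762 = 51557758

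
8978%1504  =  1458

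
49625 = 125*397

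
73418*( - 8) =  - 587344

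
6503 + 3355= 9858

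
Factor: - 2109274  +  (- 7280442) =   -  9389716 = - 2^2*7^1*335347^1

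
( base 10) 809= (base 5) 11214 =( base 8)1451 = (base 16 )329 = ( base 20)209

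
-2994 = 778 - 3772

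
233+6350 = 6583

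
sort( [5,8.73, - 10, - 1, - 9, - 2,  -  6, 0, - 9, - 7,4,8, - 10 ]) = [  -  10,-10, - 9, - 9, - 7, - 6,  -  2,  -  1, 0,4, 5,8,8.73]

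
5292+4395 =9687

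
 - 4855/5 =- 971 = - 971.00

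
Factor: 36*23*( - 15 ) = - 12420=- 2^2*3^3*5^1*23^1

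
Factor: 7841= 7841^1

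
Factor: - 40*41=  - 1640 = - 2^3*5^1*41^1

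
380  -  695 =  - 315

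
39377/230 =39377/230 =171.20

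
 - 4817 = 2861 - 7678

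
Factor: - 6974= - 2^1*11^1*317^1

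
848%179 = 132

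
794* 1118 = 887692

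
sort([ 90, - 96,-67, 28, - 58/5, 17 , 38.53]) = [ - 96,  -  67, - 58/5, 17, 28, 38.53, 90]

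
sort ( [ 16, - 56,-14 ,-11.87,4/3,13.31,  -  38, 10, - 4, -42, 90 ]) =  [ - 56,-42, -38, - 14,-11.87,-4 , 4/3 , 10,13.31, 16, 90 ]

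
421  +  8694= 9115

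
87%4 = 3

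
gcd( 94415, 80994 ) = 1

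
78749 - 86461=  -  7712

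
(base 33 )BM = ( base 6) 1441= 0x181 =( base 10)385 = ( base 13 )238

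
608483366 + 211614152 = 820097518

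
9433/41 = 9433/41= 230.07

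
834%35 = 29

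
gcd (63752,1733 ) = 1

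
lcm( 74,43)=3182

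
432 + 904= 1336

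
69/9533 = 69/9533 = 0.01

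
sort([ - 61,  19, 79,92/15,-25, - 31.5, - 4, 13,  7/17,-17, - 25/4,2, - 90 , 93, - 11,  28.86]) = [-90,-61,-31.5,-25, - 17,-11 , - 25/4, - 4,7/17,2 , 92/15, 13,19,  28.86,79,93 ]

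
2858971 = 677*4223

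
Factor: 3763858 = 2^1*7^1 * 23^1 * 11689^1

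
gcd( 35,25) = 5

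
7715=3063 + 4652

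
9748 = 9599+149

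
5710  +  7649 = 13359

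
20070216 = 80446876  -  60376660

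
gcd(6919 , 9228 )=1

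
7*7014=49098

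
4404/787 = 5+ 469/787 = 5.60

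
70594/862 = 81 +386/431=81.90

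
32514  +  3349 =35863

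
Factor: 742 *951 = 2^1*3^1*7^1*53^1*317^1 = 705642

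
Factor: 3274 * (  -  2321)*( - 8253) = 62714167362=2^1*3^2*7^1*11^1*131^1*211^1*1637^1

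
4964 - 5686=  - 722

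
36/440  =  9/110=0.08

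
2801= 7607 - 4806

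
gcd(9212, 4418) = 94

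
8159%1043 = 858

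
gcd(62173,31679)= 79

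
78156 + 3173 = 81329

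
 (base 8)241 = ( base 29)5G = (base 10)161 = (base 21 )7e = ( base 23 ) 70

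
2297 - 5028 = -2731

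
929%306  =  11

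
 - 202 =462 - 664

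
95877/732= 31959/244 = 130.98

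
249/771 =83/257  =  0.32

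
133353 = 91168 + 42185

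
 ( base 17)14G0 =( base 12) 3805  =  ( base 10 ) 6341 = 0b1100011000101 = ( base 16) 18C5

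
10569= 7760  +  2809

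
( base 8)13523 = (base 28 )7h7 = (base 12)3557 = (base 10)5971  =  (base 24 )A8J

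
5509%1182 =781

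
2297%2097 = 200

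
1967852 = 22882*86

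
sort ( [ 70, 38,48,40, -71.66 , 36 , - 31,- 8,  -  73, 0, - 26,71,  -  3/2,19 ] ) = [ - 73,  -  71.66,-31, - 26, - 8, - 3/2,  0,19,36,38,40,48, 70,  71]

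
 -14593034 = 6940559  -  21533593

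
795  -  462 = 333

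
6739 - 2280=4459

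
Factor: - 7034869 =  - 673^1*10453^1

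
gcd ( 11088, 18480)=3696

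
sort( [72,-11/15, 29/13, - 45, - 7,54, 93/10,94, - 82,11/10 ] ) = [ - 82, - 45, - 7, - 11/15,11/10,29/13,93/10,54,72 , 94]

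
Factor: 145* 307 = 5^1*29^1*307^1 = 44515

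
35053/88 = 35053/88= 398.33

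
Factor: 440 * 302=2^4*5^1*11^1*151^1 = 132880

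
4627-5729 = -1102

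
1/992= 1/992 = 0.00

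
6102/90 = 67+4/5= 67.80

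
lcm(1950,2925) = 5850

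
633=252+381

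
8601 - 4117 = 4484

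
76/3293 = 76/3293 = 0.02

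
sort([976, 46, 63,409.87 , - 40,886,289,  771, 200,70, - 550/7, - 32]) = [ - 550/7 , - 40, - 32,46,63,70, 200,289 , 409.87 , 771, 886 , 976 ]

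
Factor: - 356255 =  - 5^1*43^1 * 1657^1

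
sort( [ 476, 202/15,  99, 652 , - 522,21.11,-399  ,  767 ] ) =[ - 522, - 399, 202/15,  21.11, 99,476 , 652, 767 ] 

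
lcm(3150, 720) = 25200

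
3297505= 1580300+1717205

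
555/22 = 25 + 5/22 = 25.23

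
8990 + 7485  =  16475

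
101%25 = 1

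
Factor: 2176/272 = 2^3  =  8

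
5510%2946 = 2564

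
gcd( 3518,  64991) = 1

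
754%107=5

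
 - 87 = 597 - 684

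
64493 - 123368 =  - 58875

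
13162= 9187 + 3975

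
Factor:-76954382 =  - 2^1*977^1*39383^1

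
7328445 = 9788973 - 2460528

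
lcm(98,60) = 2940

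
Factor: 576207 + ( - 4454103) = - 3877896= - 2^3*3^1*11^1*37^1*397^1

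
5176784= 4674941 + 501843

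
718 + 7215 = 7933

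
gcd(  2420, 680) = 20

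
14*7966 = 111524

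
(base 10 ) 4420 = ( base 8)10504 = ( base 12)2684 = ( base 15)149A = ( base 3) 20001201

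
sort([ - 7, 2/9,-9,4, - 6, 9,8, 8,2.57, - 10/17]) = [- 9, - 7,-6,-10/17,2/9,2.57,4, 8,8,9 ] 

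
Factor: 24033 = 3^1 * 8011^1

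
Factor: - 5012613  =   - 3^2*556957^1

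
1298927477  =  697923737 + 601003740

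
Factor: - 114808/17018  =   - 452/67= - 2^2*67^( - 1)*113^1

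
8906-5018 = 3888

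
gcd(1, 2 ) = 1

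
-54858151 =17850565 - 72708716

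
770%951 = 770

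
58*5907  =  342606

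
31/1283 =31/1283 =0.02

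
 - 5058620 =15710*( - 322)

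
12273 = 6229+6044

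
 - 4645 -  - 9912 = 5267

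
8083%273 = 166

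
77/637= 11/91 = 0.12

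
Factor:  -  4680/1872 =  - 2^(- 1)*5^1  =  - 5/2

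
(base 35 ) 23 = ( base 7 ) 133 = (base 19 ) 3g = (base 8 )111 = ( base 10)73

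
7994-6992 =1002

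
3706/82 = 45+8/41= 45.20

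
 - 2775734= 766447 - 3542181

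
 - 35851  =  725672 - 761523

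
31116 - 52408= - 21292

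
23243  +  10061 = 33304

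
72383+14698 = 87081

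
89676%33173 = 23330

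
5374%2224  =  926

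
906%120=66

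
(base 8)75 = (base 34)1r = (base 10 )61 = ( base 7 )115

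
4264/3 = 4264/3  =  1421.33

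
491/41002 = 491/41002 = 0.01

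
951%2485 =951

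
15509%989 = 674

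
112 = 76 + 36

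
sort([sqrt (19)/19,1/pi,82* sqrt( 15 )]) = [ sqrt( 19)/19,1/pi,82*sqrt( 15)] 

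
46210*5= 231050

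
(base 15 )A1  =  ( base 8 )227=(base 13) b8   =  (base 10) 151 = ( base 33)4J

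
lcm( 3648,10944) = 10944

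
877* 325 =285025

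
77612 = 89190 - 11578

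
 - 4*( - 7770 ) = 31080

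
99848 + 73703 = 173551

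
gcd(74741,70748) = 1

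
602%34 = 24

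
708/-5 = -142+2/5 = -141.60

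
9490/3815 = 1898/763 = 2.49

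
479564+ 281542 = 761106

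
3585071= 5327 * 673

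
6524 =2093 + 4431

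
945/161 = 135/23 = 5.87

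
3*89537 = 268611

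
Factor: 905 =5^1*181^1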